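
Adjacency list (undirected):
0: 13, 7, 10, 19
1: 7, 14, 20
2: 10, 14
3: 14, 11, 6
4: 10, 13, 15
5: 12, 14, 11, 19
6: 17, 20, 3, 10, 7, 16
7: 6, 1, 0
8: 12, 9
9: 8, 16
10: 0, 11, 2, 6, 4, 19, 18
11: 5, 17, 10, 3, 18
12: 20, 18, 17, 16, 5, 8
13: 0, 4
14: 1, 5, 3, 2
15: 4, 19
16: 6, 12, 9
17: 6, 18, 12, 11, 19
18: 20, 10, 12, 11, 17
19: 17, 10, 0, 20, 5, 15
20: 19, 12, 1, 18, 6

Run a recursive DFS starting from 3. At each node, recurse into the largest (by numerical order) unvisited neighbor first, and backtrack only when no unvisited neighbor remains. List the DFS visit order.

Visit 3
3 → 14
14 → 5
5 → 19
19 → 20
20 → 18
18 → 17
17 → 12
12 → 16
16 → 9
9 → 8
16 → 6
6 → 10
10 → 11
10 → 4
4 → 15
4 → 13
13 → 0
0 → 7
7 → 1
10 → 2

3 14 5 19 20 18 17 12 16 9 8 6 10 11 4 15 13 0 7 1 2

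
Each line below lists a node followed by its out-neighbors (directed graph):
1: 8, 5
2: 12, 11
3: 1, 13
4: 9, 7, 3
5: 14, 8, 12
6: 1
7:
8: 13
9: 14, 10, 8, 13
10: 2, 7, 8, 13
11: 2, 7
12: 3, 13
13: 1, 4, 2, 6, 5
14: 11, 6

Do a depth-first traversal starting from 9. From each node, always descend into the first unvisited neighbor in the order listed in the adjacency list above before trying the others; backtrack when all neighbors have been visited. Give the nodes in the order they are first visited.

9 → 14 → 11 → 2 → 12 → 3 → 1 → 8 → 13 → 4 → 7 → 6 → 5 → 10

Visit 9
9 → 14
14 → 11
11 → 2
2 → 12
12 → 3
3 → 1
1 → 8
8 → 13
13 → 4
4 → 7
13 → 6
13 → 5
9 → 10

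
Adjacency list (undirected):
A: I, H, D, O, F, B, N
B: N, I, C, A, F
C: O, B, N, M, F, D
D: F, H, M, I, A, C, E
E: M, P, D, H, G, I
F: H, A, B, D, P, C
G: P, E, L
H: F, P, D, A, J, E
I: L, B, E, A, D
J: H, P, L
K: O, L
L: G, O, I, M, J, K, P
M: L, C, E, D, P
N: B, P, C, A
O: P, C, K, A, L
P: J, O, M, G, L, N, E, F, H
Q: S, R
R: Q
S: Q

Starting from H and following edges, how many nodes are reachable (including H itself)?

BFS from H visits: H, F, P, D, A, J, E, B, C, O, M, G, L, N, I, K
Reachable nodes: 16 of 19 total.

16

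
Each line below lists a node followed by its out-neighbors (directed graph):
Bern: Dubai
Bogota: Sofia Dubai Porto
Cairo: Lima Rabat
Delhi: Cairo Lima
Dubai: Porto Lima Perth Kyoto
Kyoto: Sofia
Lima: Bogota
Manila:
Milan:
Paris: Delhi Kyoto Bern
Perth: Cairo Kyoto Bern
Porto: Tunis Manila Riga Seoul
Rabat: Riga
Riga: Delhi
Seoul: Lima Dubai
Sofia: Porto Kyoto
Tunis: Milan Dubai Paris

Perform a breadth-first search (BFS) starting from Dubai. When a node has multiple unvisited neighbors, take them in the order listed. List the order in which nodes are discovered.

Visit Dubai; enqueue Porto, Lima, Perth, Kyoto → queue [Porto, Lima, Perth, Kyoto]
Visit Porto; enqueue Tunis, Manila, Riga, Seoul → queue [Lima, Perth, Kyoto, Tunis, Manila, Riga, Seoul]
Visit Lima; enqueue Bogota → queue [Perth, Kyoto, Tunis, Manila, Riga, Seoul, Bogota]
Visit Perth; enqueue Cairo, Bern → queue [Kyoto, Tunis, Manila, Riga, Seoul, Bogota, Cairo, Bern]
Visit Kyoto; enqueue Sofia → queue [Tunis, Manila, Riga, Seoul, Bogota, Cairo, Bern, Sofia]
Visit Tunis; enqueue Milan, Paris → queue [Manila, Riga, Seoul, Bogota, Cairo, Bern, Sofia, Milan, Paris]
Visit Manila → queue [Riga, Seoul, Bogota, Cairo, Bern, Sofia, Milan, Paris]
Visit Riga; enqueue Delhi → queue [Seoul, Bogota, Cairo, Bern, Sofia, Milan, Paris, Delhi]
Visit Seoul → queue [Bogota, Cairo, Bern, Sofia, Milan, Paris, Delhi]
Visit Bogota → queue [Cairo, Bern, Sofia, Milan, Paris, Delhi]
Visit Cairo; enqueue Rabat → queue [Bern, Sofia, Milan, Paris, Delhi, Rabat]
Visit Bern → queue [Sofia, Milan, Paris, Delhi, Rabat]
Visit Sofia → queue [Milan, Paris, Delhi, Rabat]
Visit Milan → queue [Paris, Delhi, Rabat]
Visit Paris → queue [Delhi, Rabat]
Visit Delhi → queue [Rabat]
Visit Rabat → queue []

Dubai -> Porto -> Lima -> Perth -> Kyoto -> Tunis -> Manila -> Riga -> Seoul -> Bogota -> Cairo -> Bern -> Sofia -> Milan -> Paris -> Delhi -> Rabat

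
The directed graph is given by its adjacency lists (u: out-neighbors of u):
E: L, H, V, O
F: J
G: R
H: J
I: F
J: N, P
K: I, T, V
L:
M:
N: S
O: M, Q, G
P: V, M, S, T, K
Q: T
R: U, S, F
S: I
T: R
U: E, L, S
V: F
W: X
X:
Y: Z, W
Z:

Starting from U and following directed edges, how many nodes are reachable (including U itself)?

BFS from U visits: U, E, L, S, H, V, O, I, J, F, M, Q, G, N, P, T, R, K
Reachable nodes: 18 of 22 total.

18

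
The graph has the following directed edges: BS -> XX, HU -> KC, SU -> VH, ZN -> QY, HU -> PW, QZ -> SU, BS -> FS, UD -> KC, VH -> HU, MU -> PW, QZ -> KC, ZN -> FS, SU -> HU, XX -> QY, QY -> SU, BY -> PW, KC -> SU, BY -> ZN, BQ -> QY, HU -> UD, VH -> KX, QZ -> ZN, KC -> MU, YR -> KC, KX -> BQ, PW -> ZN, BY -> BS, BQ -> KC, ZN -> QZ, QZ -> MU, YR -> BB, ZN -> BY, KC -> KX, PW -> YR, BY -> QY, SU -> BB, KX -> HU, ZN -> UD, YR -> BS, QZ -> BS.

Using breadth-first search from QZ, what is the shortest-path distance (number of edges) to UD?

Level 0: QZ
Level 1: BS, KC, MU, SU, ZN
Level 2: BB, BY, FS, HU, KX, PW, QY, UD, VH, XX
Level 3: BQ, YR
UD first appears at level 2.

2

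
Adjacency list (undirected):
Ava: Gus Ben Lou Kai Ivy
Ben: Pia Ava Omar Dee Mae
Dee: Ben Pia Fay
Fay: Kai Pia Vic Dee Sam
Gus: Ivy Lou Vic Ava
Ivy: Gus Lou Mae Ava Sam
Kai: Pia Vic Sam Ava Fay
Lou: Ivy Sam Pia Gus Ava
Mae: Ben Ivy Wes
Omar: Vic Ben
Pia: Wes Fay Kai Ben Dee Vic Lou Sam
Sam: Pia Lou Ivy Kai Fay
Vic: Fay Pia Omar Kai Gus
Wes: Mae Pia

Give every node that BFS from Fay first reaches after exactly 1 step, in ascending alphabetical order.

Dee, Kai, Pia, Sam, Vic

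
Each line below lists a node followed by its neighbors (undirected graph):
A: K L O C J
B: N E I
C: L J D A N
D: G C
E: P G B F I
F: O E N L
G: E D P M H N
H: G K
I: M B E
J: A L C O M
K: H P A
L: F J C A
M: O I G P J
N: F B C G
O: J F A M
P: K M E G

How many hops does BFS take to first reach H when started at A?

Level 0: A
Level 1: C, J, K, L, O
Level 2: D, F, H, M, N, P
Level 3: B, E, G, I
H first appears at level 2.

2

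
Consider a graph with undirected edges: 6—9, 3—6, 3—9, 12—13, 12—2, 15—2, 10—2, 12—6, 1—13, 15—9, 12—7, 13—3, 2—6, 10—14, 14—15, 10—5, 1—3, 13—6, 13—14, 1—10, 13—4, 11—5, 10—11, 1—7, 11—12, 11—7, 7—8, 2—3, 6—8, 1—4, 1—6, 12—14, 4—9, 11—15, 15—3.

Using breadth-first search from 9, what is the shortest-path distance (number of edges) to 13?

2

Level 0: 9
Level 1: 3, 4, 6, 15
Level 2: 1, 2, 8, 11, 12, 13, 14
Level 3: 5, 7, 10
13 first appears at level 2.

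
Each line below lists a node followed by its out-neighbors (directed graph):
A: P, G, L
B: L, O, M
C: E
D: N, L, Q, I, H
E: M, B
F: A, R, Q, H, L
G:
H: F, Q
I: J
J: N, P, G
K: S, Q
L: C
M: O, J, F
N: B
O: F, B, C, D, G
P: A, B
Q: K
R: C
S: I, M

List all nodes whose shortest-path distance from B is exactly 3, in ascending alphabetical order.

A, E, H, I, N, P, Q, R

Level 0: B
Level 1: L, M, O
Level 2: C, D, F, G, J
Level 3: A, E, H, I, N, P, Q, R
Level 4: K
Level 5: S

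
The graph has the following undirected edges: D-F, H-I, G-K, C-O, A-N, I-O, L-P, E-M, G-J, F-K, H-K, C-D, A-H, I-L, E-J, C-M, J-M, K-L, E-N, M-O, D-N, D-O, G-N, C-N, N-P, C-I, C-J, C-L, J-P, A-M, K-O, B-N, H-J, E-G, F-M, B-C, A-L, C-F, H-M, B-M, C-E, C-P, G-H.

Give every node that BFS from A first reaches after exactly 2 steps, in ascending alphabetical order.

B, C, D, E, F, G, I, J, K, O, P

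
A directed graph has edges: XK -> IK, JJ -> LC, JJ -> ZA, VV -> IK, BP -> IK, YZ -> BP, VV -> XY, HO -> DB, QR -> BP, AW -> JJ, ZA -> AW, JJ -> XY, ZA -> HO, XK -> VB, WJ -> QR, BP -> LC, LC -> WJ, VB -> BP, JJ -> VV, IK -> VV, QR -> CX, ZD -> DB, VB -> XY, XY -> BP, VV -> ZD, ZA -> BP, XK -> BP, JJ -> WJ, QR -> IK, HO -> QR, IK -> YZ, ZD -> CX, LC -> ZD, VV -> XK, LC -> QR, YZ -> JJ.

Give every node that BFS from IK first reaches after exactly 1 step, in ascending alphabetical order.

Level 0: IK
Level 1: VV, YZ
Level 2: BP, JJ, XK, XY, ZD
Level 3: CX, DB, LC, VB, WJ, ZA
Level 4: AW, HO, QR

VV, YZ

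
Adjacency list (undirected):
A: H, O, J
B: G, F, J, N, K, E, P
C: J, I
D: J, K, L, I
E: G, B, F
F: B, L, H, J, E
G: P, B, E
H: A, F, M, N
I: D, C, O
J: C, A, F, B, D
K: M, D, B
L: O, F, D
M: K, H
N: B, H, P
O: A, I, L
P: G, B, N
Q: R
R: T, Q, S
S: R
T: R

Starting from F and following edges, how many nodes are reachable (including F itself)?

16

BFS from F visits: F, B, L, H, J, E, G, N, K, P, O, D, A, M, C, I
Reachable nodes: 16 of 20 total.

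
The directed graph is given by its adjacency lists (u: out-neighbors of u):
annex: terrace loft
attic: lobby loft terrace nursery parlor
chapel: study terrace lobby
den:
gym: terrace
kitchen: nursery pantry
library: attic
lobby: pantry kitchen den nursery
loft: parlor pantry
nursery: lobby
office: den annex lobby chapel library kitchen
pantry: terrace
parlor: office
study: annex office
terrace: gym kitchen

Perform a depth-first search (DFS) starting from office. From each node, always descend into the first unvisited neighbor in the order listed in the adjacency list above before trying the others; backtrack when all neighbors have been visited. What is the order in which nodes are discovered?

Visit office
office → den
office → annex
annex → terrace
terrace → gym
terrace → kitchen
kitchen → nursery
nursery → lobby
lobby → pantry
annex → loft
loft → parlor
office → chapel
chapel → study
office → library
library → attic

office, den, annex, terrace, gym, kitchen, nursery, lobby, pantry, loft, parlor, chapel, study, library, attic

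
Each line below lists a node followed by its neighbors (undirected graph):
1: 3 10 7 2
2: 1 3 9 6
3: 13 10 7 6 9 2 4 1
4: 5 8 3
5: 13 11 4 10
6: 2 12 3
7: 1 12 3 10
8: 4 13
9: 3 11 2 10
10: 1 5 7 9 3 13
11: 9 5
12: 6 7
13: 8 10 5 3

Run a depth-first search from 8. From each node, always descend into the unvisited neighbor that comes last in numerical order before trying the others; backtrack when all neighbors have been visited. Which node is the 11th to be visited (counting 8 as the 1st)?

6

Visit 8
8 → 13
13 → 10
10 → 9
9 → 11
11 → 5
5 → 4
4 → 3
3 → 7
7 → 12
12 → 6
6 → 2
2 → 1

Visit order: 8, 13, 10, 9, 11, 5, 4, 3, 7, 12, 6, 2, 1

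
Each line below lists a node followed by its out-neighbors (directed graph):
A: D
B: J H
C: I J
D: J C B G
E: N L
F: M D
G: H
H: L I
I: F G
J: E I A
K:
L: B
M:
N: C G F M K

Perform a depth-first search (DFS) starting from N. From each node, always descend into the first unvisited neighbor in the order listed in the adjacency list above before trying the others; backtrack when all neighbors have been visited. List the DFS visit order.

Visit N
N → C
C → I
I → F
F → M
F → D
D → J
J → E
E → L
L → B
B → H
J → A
D → G
N → K

N C I F M D J E L B H A G K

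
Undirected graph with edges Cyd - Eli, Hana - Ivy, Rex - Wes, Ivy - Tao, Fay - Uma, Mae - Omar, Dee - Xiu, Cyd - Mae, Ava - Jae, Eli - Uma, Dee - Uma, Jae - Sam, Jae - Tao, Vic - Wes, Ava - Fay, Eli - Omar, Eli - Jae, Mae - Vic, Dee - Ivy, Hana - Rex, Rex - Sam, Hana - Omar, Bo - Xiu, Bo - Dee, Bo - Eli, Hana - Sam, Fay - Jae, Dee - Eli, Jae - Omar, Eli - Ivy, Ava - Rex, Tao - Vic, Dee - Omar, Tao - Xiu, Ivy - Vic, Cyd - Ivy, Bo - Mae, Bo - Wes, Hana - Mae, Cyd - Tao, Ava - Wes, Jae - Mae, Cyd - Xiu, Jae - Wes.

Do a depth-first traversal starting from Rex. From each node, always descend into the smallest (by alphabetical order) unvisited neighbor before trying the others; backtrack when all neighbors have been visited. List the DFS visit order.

Visit Rex
Rex → Ava
Ava → Fay
Fay → Jae
Jae → Eli
Eli → Bo
Bo → Dee
Dee → Ivy
Ivy → Cyd
Cyd → Mae
Mae → Hana
Hana → Omar
Hana → Sam
Mae → Vic
Vic → Tao
Tao → Xiu
Vic → Wes
Dee → Uma

Rex, Ava, Fay, Jae, Eli, Bo, Dee, Ivy, Cyd, Mae, Hana, Omar, Sam, Vic, Tao, Xiu, Wes, Uma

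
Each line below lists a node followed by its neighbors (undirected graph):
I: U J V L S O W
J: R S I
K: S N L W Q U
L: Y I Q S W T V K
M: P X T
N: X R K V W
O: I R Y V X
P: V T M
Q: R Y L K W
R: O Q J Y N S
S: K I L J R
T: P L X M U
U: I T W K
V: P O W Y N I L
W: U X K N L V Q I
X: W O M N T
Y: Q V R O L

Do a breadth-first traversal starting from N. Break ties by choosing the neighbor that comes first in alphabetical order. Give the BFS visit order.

Visit N; enqueue K, R, V, W, X → queue [K, R, V, W, X]
Visit K; enqueue L, Q, S, U → queue [R, V, W, X, L, Q, S, U]
Visit R; enqueue J, O, Y → queue [V, W, X, L, Q, S, U, J, O, Y]
Visit V; enqueue I, P → queue [W, X, L, Q, S, U, J, O, Y, I, P]
Visit W → queue [X, L, Q, S, U, J, O, Y, I, P]
Visit X; enqueue M, T → queue [L, Q, S, U, J, O, Y, I, P, M, T]
Visit L → queue [Q, S, U, J, O, Y, I, P, M, T]
Visit Q → queue [S, U, J, O, Y, I, P, M, T]
Visit S → queue [U, J, O, Y, I, P, M, T]
Visit U → queue [J, O, Y, I, P, M, T]
Visit J → queue [O, Y, I, P, M, T]
Visit O → queue [Y, I, P, M, T]
Visit Y → queue [I, P, M, T]
Visit I → queue [P, M, T]
Visit P → queue [M, T]
Visit M → queue [T]
Visit T → queue []

N -> K -> R -> V -> W -> X -> L -> Q -> S -> U -> J -> O -> Y -> I -> P -> M -> T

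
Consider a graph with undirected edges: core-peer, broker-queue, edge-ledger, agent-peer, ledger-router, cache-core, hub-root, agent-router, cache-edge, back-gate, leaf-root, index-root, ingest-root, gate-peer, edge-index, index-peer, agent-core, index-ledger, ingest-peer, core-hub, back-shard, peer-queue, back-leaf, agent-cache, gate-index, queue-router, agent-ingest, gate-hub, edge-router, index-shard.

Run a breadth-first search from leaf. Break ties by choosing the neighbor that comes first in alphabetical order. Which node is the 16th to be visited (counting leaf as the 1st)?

router

Visit leaf; enqueue back, root → queue [back, root]
Visit back; enqueue gate, shard → queue [root, gate, shard]
Visit root; enqueue hub, index, ingest → queue [gate, shard, hub, index, ingest]
Visit gate; enqueue peer → queue [shard, hub, index, ingest, peer]
Visit shard → queue [hub, index, ingest, peer]
Visit hub; enqueue core → queue [index, ingest, peer, core]
Visit index; enqueue edge, ledger → queue [ingest, peer, core, edge, ledger]
Visit ingest; enqueue agent → queue [peer, core, edge, ledger, agent]
Visit peer; enqueue queue → queue [core, edge, ledger, agent, queue]
Visit core; enqueue cache → queue [edge, ledger, agent, queue, cache]
Visit edge; enqueue router → queue [ledger, agent, queue, cache, router]
Visit ledger → queue [agent, queue, cache, router]
Visit agent → queue [queue, cache, router]
Visit queue; enqueue broker → queue [cache, router, broker]
Visit cache → queue [router, broker]
Visit router → queue [broker]
Visit broker → queue []

Visit order: leaf, back, root, gate, shard, hub, index, ingest, peer, core, edge, ledger, agent, queue, cache, router, broker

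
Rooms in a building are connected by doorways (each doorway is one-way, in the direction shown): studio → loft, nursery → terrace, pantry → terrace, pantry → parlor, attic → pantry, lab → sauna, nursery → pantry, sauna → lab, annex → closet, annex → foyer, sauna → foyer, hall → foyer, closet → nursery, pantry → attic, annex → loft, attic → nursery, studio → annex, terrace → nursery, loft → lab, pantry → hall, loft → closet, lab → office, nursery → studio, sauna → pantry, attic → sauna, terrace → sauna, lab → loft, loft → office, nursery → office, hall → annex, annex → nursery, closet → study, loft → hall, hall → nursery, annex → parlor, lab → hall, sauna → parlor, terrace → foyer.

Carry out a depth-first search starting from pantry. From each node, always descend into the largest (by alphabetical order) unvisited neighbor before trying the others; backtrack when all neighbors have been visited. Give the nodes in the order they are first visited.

Visit pantry
pantry → terrace
terrace → sauna
sauna → parlor
sauna → lab
lab → office
lab → loft
loft → hall
hall → nursery
nursery → studio
studio → annex
annex → foyer
annex → closet
closet → study
pantry → attic

pantry, terrace, sauna, parlor, lab, office, loft, hall, nursery, studio, annex, foyer, closet, study, attic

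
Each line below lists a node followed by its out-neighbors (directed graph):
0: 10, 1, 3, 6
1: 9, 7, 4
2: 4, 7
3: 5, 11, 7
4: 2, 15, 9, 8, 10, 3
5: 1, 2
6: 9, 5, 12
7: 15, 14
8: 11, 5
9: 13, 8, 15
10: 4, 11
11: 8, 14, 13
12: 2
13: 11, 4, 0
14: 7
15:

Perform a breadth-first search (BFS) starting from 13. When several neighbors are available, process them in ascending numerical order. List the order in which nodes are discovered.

13 -> 0 -> 4 -> 11 -> 1 -> 3 -> 6 -> 10 -> 2 -> 8 -> 9 -> 15 -> 14 -> 7 -> 5 -> 12

Visit 13; enqueue 0, 4, 11 → queue [0, 4, 11]
Visit 0; enqueue 1, 3, 6, 10 → queue [4, 11, 1, 3, 6, 10]
Visit 4; enqueue 2, 8, 9, 15 → queue [11, 1, 3, 6, 10, 2, 8, 9, 15]
Visit 11; enqueue 14 → queue [1, 3, 6, 10, 2, 8, 9, 15, 14]
Visit 1; enqueue 7 → queue [3, 6, 10, 2, 8, 9, 15, 14, 7]
Visit 3; enqueue 5 → queue [6, 10, 2, 8, 9, 15, 14, 7, 5]
Visit 6; enqueue 12 → queue [10, 2, 8, 9, 15, 14, 7, 5, 12]
Visit 10 → queue [2, 8, 9, 15, 14, 7, 5, 12]
Visit 2 → queue [8, 9, 15, 14, 7, 5, 12]
Visit 8 → queue [9, 15, 14, 7, 5, 12]
Visit 9 → queue [15, 14, 7, 5, 12]
Visit 15 → queue [14, 7, 5, 12]
Visit 14 → queue [7, 5, 12]
Visit 7 → queue [5, 12]
Visit 5 → queue [12]
Visit 12 → queue []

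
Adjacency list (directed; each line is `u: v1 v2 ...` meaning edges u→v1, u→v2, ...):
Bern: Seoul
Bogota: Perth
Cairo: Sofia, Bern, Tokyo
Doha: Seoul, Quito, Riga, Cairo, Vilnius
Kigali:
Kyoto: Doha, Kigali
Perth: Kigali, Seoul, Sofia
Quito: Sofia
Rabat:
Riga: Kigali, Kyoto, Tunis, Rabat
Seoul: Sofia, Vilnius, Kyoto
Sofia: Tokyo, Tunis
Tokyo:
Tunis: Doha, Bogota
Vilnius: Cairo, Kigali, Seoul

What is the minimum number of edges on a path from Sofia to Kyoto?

4

Level 0: Sofia
Level 1: Tokyo, Tunis
Level 2: Bogota, Doha
Level 3: Cairo, Perth, Quito, Riga, Seoul, Vilnius
Level 4: Bern, Kigali, Kyoto, Rabat
Kyoto first appears at level 4.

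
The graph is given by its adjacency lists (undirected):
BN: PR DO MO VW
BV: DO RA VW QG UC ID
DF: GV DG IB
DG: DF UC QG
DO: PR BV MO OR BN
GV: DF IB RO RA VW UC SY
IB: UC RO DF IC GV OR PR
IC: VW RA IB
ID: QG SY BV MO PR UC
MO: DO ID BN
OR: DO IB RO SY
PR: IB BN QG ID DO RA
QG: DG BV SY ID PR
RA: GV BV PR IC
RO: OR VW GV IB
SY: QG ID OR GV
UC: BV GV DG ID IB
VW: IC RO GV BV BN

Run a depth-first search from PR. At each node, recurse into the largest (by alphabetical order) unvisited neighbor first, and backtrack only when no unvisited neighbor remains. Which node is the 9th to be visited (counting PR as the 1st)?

ID

Visit PR
PR → RA
RA → IC
IC → VW
VW → RO
RO → OR
OR → SY
SY → QG
QG → ID
ID → UC
UC → IB
IB → GV
GV → DF
DF → DG
UC → BV
BV → DO
DO → MO
MO → BN

Visit order: PR, RA, IC, VW, RO, OR, SY, QG, ID, UC, IB, GV, DF, DG, BV, DO, MO, BN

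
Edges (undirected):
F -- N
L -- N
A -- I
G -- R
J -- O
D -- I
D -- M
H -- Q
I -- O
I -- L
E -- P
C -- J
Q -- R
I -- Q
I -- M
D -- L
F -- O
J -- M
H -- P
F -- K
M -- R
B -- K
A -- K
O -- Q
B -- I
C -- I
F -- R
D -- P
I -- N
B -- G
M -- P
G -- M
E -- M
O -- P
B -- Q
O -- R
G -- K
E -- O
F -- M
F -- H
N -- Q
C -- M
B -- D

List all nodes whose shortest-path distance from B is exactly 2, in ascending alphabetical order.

Level 0: B
Level 1: D, G, I, K, Q
Level 2: A, C, F, H, L, M, N, O, P, R
Level 3: E, J

A, C, F, H, L, M, N, O, P, R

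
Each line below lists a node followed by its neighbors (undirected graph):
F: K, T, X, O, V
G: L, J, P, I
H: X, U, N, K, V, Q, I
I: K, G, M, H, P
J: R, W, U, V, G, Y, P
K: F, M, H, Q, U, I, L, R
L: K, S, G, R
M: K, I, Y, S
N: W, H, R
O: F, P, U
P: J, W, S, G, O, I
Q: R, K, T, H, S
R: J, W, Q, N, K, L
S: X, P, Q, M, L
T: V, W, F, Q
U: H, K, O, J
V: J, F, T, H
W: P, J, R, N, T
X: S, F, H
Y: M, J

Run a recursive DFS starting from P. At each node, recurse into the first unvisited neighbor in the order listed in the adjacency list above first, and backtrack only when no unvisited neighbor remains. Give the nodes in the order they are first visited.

P, J, R, W, N, H, X, S, Q, K, F, T, V, O, U, M, I, G, L, Y

Visit P
P → J
J → R
R → W
W → N
N → H
H → X
X → S
S → Q
Q → K
K → F
F → T
T → V
F → O
O → U
K → M
M → I
I → G
G → L
M → Y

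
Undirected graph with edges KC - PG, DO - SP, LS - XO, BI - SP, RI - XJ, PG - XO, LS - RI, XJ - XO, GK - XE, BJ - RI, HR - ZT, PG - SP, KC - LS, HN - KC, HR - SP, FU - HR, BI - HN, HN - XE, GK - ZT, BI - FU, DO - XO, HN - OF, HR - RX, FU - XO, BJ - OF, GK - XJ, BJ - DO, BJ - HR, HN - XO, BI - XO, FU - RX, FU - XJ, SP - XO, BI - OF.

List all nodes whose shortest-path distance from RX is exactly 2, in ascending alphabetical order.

BI, BJ, SP, XJ, XO, ZT

Level 0: RX
Level 1: FU, HR
Level 2: BI, BJ, SP, XJ, XO, ZT
Level 3: DO, GK, HN, LS, OF, PG, RI
Level 4: KC, XE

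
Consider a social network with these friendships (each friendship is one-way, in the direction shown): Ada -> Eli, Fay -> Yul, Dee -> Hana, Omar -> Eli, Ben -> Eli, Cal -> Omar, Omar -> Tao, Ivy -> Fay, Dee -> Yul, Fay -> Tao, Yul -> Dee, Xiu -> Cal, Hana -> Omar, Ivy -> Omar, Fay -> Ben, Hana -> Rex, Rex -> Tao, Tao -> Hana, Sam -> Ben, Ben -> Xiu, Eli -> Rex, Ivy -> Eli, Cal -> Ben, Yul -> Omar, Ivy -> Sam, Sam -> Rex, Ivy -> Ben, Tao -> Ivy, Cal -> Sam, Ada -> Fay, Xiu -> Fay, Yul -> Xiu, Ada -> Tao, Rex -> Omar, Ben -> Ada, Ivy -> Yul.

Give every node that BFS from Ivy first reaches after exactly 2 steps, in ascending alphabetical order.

Level 0: Ivy
Level 1: Ben, Eli, Fay, Omar, Sam, Yul
Level 2: Ada, Dee, Rex, Tao, Xiu
Level 3: Cal, Hana

Ada, Dee, Rex, Tao, Xiu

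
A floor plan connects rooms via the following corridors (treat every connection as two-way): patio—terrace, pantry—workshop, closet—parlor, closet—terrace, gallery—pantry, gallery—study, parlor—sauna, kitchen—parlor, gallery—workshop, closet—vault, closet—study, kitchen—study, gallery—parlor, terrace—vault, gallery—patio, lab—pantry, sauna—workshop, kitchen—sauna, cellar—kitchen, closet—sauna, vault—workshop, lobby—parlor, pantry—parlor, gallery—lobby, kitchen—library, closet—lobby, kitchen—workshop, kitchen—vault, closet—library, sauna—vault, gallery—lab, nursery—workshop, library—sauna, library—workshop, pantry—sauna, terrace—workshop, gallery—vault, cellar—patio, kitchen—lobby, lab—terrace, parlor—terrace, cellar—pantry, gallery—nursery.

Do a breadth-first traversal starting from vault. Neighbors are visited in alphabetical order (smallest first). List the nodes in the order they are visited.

vault closet gallery kitchen sauna terrace workshop library lobby parlor study lab nursery pantry patio cellar

Visit vault; enqueue closet, gallery, kitchen, sauna, terrace, workshop → queue [closet, gallery, kitchen, sauna, terrace, workshop]
Visit closet; enqueue library, lobby, parlor, study → queue [gallery, kitchen, sauna, terrace, workshop, library, lobby, parlor, study]
Visit gallery; enqueue lab, nursery, pantry, patio → queue [kitchen, sauna, terrace, workshop, library, lobby, parlor, study, lab, nursery, pantry, patio]
Visit kitchen; enqueue cellar → queue [sauna, terrace, workshop, library, lobby, parlor, study, lab, nursery, pantry, patio, cellar]
Visit sauna → queue [terrace, workshop, library, lobby, parlor, study, lab, nursery, pantry, patio, cellar]
Visit terrace → queue [workshop, library, lobby, parlor, study, lab, nursery, pantry, patio, cellar]
Visit workshop → queue [library, lobby, parlor, study, lab, nursery, pantry, patio, cellar]
Visit library → queue [lobby, parlor, study, lab, nursery, pantry, patio, cellar]
Visit lobby → queue [parlor, study, lab, nursery, pantry, patio, cellar]
Visit parlor → queue [study, lab, nursery, pantry, patio, cellar]
Visit study → queue [lab, nursery, pantry, patio, cellar]
Visit lab → queue [nursery, pantry, patio, cellar]
Visit nursery → queue [pantry, patio, cellar]
Visit pantry → queue [patio, cellar]
Visit patio → queue [cellar]
Visit cellar → queue []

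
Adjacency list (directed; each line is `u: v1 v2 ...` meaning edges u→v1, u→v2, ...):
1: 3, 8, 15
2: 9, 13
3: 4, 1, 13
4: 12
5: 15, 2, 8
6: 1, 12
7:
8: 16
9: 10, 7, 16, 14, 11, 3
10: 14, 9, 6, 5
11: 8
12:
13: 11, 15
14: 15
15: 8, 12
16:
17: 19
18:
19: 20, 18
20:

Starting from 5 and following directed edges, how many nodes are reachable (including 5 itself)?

16

BFS from 5 visits: 5, 2, 8, 15, 9, 13, 16, 12, 3, 7, 10, 11, 14, 1, 4, 6
Reachable nodes: 16 of 20 total.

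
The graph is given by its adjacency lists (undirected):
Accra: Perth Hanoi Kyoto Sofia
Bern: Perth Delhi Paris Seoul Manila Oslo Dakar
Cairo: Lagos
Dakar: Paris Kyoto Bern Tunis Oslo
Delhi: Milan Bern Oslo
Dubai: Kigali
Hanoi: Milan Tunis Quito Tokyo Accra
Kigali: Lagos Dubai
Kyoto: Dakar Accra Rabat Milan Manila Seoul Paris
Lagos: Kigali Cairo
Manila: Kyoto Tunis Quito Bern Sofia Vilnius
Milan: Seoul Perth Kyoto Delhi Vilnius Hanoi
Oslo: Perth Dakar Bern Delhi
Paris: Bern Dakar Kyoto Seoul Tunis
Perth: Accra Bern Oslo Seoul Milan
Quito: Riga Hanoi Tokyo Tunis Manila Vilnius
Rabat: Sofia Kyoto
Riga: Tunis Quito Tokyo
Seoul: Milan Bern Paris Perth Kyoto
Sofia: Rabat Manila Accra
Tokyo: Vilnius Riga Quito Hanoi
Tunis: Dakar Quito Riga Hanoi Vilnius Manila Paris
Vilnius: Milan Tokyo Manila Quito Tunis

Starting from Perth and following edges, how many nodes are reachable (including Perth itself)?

BFS from Perth visits: Perth, Accra, Bern, Oslo, Seoul, Milan, Hanoi, Kyoto, Sofia, Delhi, Paris, Manila, Dakar, Vilnius, Tunis, Quito, Tokyo, Rabat, Riga
Reachable nodes: 19 of 23 total.

19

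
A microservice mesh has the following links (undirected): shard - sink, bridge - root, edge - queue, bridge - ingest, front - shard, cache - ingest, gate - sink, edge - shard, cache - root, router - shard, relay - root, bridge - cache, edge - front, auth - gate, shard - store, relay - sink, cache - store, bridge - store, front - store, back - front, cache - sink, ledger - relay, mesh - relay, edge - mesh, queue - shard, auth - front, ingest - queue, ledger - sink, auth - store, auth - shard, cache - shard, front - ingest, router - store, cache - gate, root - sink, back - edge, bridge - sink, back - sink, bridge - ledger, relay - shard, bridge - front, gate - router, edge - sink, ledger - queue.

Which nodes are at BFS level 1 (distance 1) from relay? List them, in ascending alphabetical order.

Level 0: relay
Level 1: ledger, mesh, root, shard, sink
Level 2: auth, back, bridge, cache, edge, front, gate, queue, router, store
Level 3: ingest

ledger, mesh, root, shard, sink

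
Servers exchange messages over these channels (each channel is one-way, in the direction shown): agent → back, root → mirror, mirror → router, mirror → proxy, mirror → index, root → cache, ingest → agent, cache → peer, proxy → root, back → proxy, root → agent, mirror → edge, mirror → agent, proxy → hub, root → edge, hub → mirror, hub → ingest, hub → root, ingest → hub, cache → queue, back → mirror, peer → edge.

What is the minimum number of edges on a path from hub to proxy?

Level 0: hub
Level 1: ingest, mirror, root
Level 2: agent, cache, edge, index, proxy, router
Level 3: back, peer, queue
proxy first appears at level 2.

2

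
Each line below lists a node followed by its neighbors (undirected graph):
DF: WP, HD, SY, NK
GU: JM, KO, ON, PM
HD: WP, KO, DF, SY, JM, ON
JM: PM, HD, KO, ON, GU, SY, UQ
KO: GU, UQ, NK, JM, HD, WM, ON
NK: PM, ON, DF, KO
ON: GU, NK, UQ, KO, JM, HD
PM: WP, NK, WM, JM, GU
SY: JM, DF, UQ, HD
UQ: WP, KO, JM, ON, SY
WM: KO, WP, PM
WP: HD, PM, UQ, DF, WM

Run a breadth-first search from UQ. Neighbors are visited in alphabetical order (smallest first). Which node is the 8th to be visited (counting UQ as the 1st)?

Visit UQ; enqueue JM, KO, ON, SY, WP → queue [JM, KO, ON, SY, WP]
Visit JM; enqueue GU, HD, PM → queue [KO, ON, SY, WP, GU, HD, PM]
Visit KO; enqueue NK, WM → queue [ON, SY, WP, GU, HD, PM, NK, WM]
Visit ON → queue [SY, WP, GU, HD, PM, NK, WM]
Visit SY; enqueue DF → queue [WP, GU, HD, PM, NK, WM, DF]
Visit WP → queue [GU, HD, PM, NK, WM, DF]
Visit GU → queue [HD, PM, NK, WM, DF]
Visit HD → queue [PM, NK, WM, DF]
Visit PM → queue [NK, WM, DF]
Visit NK → queue [WM, DF]
Visit WM → queue [DF]
Visit DF → queue []

Visit order: UQ, JM, KO, ON, SY, WP, GU, HD, PM, NK, WM, DF

HD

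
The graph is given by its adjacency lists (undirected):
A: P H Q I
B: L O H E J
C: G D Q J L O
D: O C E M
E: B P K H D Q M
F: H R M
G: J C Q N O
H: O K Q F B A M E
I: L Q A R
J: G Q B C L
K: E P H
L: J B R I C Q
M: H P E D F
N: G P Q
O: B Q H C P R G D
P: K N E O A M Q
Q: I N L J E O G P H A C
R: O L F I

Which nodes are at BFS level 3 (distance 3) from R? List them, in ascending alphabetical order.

E, K, N

Level 0: R
Level 1: F, I, L, O
Level 2: A, B, C, D, G, H, J, M, P, Q
Level 3: E, K, N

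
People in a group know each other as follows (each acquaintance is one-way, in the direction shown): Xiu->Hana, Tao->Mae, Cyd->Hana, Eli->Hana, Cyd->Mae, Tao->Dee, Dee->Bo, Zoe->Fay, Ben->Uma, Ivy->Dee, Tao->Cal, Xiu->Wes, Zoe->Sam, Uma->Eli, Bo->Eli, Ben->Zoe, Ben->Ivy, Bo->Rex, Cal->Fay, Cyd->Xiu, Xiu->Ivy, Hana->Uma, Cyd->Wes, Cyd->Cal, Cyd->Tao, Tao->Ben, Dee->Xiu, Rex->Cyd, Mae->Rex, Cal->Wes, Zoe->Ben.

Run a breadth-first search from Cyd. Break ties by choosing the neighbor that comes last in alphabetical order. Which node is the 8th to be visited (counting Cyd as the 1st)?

Visit Cyd; enqueue Xiu, Wes, Tao, Mae, Hana, Cal → queue [Xiu, Wes, Tao, Mae, Hana, Cal]
Visit Xiu; enqueue Ivy → queue [Wes, Tao, Mae, Hana, Cal, Ivy]
Visit Wes → queue [Tao, Mae, Hana, Cal, Ivy]
Visit Tao; enqueue Dee, Ben → queue [Mae, Hana, Cal, Ivy, Dee, Ben]
Visit Mae; enqueue Rex → queue [Hana, Cal, Ivy, Dee, Ben, Rex]
Visit Hana; enqueue Uma → queue [Cal, Ivy, Dee, Ben, Rex, Uma]
Visit Cal; enqueue Fay → queue [Ivy, Dee, Ben, Rex, Uma, Fay]
Visit Ivy → queue [Dee, Ben, Rex, Uma, Fay]
Visit Dee; enqueue Bo → queue [Ben, Rex, Uma, Fay, Bo]
Visit Ben; enqueue Zoe → queue [Rex, Uma, Fay, Bo, Zoe]
Visit Rex → queue [Uma, Fay, Bo, Zoe]
Visit Uma; enqueue Eli → queue [Fay, Bo, Zoe, Eli]
Visit Fay → queue [Bo, Zoe, Eli]
Visit Bo → queue [Zoe, Eli]
Visit Zoe; enqueue Sam → queue [Eli, Sam]
Visit Eli → queue [Sam]
Visit Sam → queue []

Visit order: Cyd, Xiu, Wes, Tao, Mae, Hana, Cal, Ivy, Dee, Ben, Rex, Uma, Fay, Bo, Zoe, Eli, Sam

Ivy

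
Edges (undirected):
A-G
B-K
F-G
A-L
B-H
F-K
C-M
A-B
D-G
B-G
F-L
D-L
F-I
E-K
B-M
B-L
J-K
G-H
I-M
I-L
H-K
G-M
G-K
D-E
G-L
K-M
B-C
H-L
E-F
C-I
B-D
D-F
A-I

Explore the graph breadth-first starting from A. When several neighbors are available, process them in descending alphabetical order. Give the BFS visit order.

A, L, I, G, B, H, F, D, M, C, K, E, J

Visit A; enqueue L, I, G, B → queue [L, I, G, B]
Visit L; enqueue H, F, D → queue [I, G, B, H, F, D]
Visit I; enqueue M, C → queue [G, B, H, F, D, M, C]
Visit G; enqueue K → queue [B, H, F, D, M, C, K]
Visit B → queue [H, F, D, M, C, K]
Visit H → queue [F, D, M, C, K]
Visit F; enqueue E → queue [D, M, C, K, E]
Visit D → queue [M, C, K, E]
Visit M → queue [C, K, E]
Visit C → queue [K, E]
Visit K; enqueue J → queue [E, J]
Visit E → queue [J]
Visit J → queue []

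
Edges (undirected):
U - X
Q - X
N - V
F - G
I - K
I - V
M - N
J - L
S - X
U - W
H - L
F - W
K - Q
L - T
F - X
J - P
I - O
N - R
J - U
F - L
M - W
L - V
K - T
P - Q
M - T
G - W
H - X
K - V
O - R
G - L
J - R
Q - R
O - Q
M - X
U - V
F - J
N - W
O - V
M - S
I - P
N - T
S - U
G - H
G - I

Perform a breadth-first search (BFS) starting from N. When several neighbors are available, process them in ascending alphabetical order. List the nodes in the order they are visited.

N, M, R, T, V, W, S, X, J, O, Q, K, L, I, U, F, G, H, P

Visit N; enqueue M, R, T, V, W → queue [M, R, T, V, W]
Visit M; enqueue S, X → queue [R, T, V, W, S, X]
Visit R; enqueue J, O, Q → queue [T, V, W, S, X, J, O, Q]
Visit T; enqueue K, L → queue [V, W, S, X, J, O, Q, K, L]
Visit V; enqueue I, U → queue [W, S, X, J, O, Q, K, L, I, U]
Visit W; enqueue F, G → queue [S, X, J, O, Q, K, L, I, U, F, G]
Visit S → queue [X, J, O, Q, K, L, I, U, F, G]
Visit X; enqueue H → queue [J, O, Q, K, L, I, U, F, G, H]
Visit J; enqueue P → queue [O, Q, K, L, I, U, F, G, H, P]
Visit O → queue [Q, K, L, I, U, F, G, H, P]
Visit Q → queue [K, L, I, U, F, G, H, P]
Visit K → queue [L, I, U, F, G, H, P]
Visit L → queue [I, U, F, G, H, P]
Visit I → queue [U, F, G, H, P]
Visit U → queue [F, G, H, P]
Visit F → queue [G, H, P]
Visit G → queue [H, P]
Visit H → queue [P]
Visit P → queue []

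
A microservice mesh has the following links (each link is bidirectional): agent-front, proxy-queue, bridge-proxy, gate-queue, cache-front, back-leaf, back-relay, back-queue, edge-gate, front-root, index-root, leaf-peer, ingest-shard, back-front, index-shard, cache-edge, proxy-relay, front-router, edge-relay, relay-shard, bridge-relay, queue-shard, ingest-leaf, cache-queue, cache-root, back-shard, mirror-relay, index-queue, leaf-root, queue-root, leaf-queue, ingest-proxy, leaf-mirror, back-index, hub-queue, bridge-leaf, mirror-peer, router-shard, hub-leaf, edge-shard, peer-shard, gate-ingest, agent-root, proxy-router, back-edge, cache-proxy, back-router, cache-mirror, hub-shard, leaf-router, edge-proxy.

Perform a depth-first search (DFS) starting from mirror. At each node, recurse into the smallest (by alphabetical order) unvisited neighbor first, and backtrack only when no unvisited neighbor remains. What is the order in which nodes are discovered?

mirror, cache, edge, back, front, agent, root, index, queue, gate, ingest, leaf, bridge, proxy, relay, shard, hub, peer, router

Visit mirror
mirror → cache
cache → edge
edge → back
back → front
front → agent
agent → root
root → index
index → queue
queue → gate
gate → ingest
ingest → leaf
leaf → bridge
bridge → proxy
proxy → relay
relay → shard
shard → hub
shard → peer
shard → router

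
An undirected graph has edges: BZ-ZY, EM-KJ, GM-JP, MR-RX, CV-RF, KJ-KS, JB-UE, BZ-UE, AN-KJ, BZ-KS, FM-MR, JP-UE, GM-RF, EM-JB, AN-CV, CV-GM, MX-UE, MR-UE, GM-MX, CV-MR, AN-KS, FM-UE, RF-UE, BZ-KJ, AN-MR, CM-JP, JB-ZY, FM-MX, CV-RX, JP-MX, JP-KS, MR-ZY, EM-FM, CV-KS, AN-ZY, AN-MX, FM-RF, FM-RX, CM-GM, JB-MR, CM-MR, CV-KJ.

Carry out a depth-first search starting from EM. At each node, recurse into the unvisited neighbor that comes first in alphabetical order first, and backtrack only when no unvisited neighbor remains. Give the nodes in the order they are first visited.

Visit EM
EM → FM
FM → MR
MR → AN
AN → CV
CV → GM
GM → CM
CM → JP
JP → KS
KS → BZ
BZ → KJ
BZ → UE
UE → JB
JB → ZY
UE → MX
UE → RF
CV → RX

EM, FM, MR, AN, CV, GM, CM, JP, KS, BZ, KJ, UE, JB, ZY, MX, RF, RX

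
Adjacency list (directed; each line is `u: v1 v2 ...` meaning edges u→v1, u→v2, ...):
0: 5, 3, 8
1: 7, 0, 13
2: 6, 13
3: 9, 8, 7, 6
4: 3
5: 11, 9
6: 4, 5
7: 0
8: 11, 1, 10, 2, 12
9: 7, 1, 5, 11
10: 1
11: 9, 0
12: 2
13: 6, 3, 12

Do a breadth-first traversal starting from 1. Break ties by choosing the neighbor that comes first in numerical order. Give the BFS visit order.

Visit 1; enqueue 0, 7, 13 → queue [0, 7, 13]
Visit 0; enqueue 3, 5, 8 → queue [7, 13, 3, 5, 8]
Visit 7 → queue [13, 3, 5, 8]
Visit 13; enqueue 6, 12 → queue [3, 5, 8, 6, 12]
Visit 3; enqueue 9 → queue [5, 8, 6, 12, 9]
Visit 5; enqueue 11 → queue [8, 6, 12, 9, 11]
Visit 8; enqueue 2, 10 → queue [6, 12, 9, 11, 2, 10]
Visit 6; enqueue 4 → queue [12, 9, 11, 2, 10, 4]
Visit 12 → queue [9, 11, 2, 10, 4]
Visit 9 → queue [11, 2, 10, 4]
Visit 11 → queue [2, 10, 4]
Visit 2 → queue [10, 4]
Visit 10 → queue [4]
Visit 4 → queue []

1 0 7 13 3 5 8 6 12 9 11 2 10 4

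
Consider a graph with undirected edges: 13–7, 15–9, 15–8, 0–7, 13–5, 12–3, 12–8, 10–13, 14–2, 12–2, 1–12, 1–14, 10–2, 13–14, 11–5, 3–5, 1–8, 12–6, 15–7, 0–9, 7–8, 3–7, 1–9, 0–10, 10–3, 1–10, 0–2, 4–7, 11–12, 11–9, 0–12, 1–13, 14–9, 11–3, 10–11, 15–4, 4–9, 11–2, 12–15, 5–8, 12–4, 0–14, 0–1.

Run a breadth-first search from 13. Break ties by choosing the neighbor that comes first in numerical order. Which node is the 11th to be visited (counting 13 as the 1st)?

Visit 13; enqueue 1, 5, 7, 10, 14 → queue [1, 5, 7, 10, 14]
Visit 1; enqueue 0, 8, 9, 12 → queue [5, 7, 10, 14, 0, 8, 9, 12]
Visit 5; enqueue 3, 11 → queue [7, 10, 14, 0, 8, 9, 12, 3, 11]
Visit 7; enqueue 4, 15 → queue [10, 14, 0, 8, 9, 12, 3, 11, 4, 15]
Visit 10; enqueue 2 → queue [14, 0, 8, 9, 12, 3, 11, 4, 15, 2]
Visit 14 → queue [0, 8, 9, 12, 3, 11, 4, 15, 2]
Visit 0 → queue [8, 9, 12, 3, 11, 4, 15, 2]
Visit 8 → queue [9, 12, 3, 11, 4, 15, 2]
Visit 9 → queue [12, 3, 11, 4, 15, 2]
Visit 12; enqueue 6 → queue [3, 11, 4, 15, 2, 6]
Visit 3 → queue [11, 4, 15, 2, 6]
Visit 11 → queue [4, 15, 2, 6]
Visit 4 → queue [15, 2, 6]
Visit 15 → queue [2, 6]
Visit 2 → queue [6]
Visit 6 → queue []

Visit order: 13, 1, 5, 7, 10, 14, 0, 8, 9, 12, 3, 11, 4, 15, 2, 6

3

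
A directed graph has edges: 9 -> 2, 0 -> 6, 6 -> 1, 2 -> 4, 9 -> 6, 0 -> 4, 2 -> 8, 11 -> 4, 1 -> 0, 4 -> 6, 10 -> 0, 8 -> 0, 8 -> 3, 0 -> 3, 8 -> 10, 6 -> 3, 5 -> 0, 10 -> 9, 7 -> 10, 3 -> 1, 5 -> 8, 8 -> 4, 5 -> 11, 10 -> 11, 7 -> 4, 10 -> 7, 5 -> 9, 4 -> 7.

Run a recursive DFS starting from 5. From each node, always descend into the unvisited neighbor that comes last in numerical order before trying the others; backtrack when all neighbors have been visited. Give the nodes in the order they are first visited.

Visit 5
5 → 11
11 → 4
4 → 7
7 → 10
10 → 9
9 → 6
6 → 3
3 → 1
1 → 0
9 → 2
2 → 8

5 -> 11 -> 4 -> 7 -> 10 -> 9 -> 6 -> 3 -> 1 -> 0 -> 2 -> 8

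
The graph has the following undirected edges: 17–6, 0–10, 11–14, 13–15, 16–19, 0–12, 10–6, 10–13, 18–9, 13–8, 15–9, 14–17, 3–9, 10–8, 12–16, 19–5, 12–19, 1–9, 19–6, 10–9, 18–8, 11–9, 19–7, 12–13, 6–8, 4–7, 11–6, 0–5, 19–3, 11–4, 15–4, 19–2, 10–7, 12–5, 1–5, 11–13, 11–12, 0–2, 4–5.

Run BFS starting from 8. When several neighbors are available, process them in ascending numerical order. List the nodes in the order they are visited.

8, 6, 10, 13, 18, 11, 17, 19, 0, 7, 9, 12, 15, 4, 14, 2, 3, 5, 16, 1

Visit 8; enqueue 6, 10, 13, 18 → queue [6, 10, 13, 18]
Visit 6; enqueue 11, 17, 19 → queue [10, 13, 18, 11, 17, 19]
Visit 10; enqueue 0, 7, 9 → queue [13, 18, 11, 17, 19, 0, 7, 9]
Visit 13; enqueue 12, 15 → queue [18, 11, 17, 19, 0, 7, 9, 12, 15]
Visit 18 → queue [11, 17, 19, 0, 7, 9, 12, 15]
Visit 11; enqueue 4, 14 → queue [17, 19, 0, 7, 9, 12, 15, 4, 14]
Visit 17 → queue [19, 0, 7, 9, 12, 15, 4, 14]
Visit 19; enqueue 2, 3, 5, 16 → queue [0, 7, 9, 12, 15, 4, 14, 2, 3, 5, 16]
Visit 0 → queue [7, 9, 12, 15, 4, 14, 2, 3, 5, 16]
Visit 7 → queue [9, 12, 15, 4, 14, 2, 3, 5, 16]
Visit 9; enqueue 1 → queue [12, 15, 4, 14, 2, 3, 5, 16, 1]
Visit 12 → queue [15, 4, 14, 2, 3, 5, 16, 1]
Visit 15 → queue [4, 14, 2, 3, 5, 16, 1]
Visit 4 → queue [14, 2, 3, 5, 16, 1]
Visit 14 → queue [2, 3, 5, 16, 1]
Visit 2 → queue [3, 5, 16, 1]
Visit 3 → queue [5, 16, 1]
Visit 5 → queue [16, 1]
Visit 16 → queue [1]
Visit 1 → queue []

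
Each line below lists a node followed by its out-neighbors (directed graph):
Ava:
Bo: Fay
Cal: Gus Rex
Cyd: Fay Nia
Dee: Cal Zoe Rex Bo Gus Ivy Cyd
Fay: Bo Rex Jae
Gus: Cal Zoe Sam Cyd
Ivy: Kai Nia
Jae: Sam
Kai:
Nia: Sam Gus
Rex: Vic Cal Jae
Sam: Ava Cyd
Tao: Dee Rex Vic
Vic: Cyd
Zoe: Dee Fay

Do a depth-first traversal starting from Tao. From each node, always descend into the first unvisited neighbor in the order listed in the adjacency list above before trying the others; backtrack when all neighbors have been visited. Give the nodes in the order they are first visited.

Visit Tao
Tao → Dee
Dee → Cal
Cal → Gus
Gus → Zoe
Zoe → Fay
Fay → Bo
Fay → Rex
Rex → Vic
Vic → Cyd
Cyd → Nia
Nia → Sam
Sam → Ava
Rex → Jae
Dee → Ivy
Ivy → Kai

Tao -> Dee -> Cal -> Gus -> Zoe -> Fay -> Bo -> Rex -> Vic -> Cyd -> Nia -> Sam -> Ava -> Jae -> Ivy -> Kai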